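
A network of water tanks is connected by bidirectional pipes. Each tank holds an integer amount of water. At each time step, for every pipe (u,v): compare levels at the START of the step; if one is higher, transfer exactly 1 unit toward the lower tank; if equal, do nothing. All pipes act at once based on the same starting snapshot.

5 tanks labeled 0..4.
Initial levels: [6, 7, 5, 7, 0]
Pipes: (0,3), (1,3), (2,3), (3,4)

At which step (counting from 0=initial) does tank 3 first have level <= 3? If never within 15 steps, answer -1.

Answer: 5

Derivation:
Step 1: flows [3->0,1=3,3->2,3->4] -> levels [7 7 6 4 1]
Step 2: flows [0->3,1->3,2->3,3->4] -> levels [6 6 5 6 2]
Step 3: flows [0=3,1=3,3->2,3->4] -> levels [6 6 6 4 3]
Step 4: flows [0->3,1->3,2->3,3->4] -> levels [5 5 5 6 4]
Step 5: flows [3->0,3->1,3->2,3->4] -> levels [6 6 6 2 5]
Tank 3 first reaches <=3 at step 5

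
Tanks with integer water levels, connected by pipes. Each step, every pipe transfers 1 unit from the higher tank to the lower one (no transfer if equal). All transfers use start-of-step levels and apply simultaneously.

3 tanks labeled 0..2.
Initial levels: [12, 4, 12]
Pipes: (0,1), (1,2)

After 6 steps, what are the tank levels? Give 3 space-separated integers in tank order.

Answer: 10 8 10

Derivation:
Step 1: flows [0->1,2->1] -> levels [11 6 11]
Step 2: flows [0->1,2->1] -> levels [10 8 10]
Step 3: flows [0->1,2->1] -> levels [9 10 9]
Step 4: flows [1->0,1->2] -> levels [10 8 10]
  -> period-2 cycle: step 4 state = step 2 state
  -> state at step 6: (6-2) mod 2 = 0, same as step 2 -> [10 8 10]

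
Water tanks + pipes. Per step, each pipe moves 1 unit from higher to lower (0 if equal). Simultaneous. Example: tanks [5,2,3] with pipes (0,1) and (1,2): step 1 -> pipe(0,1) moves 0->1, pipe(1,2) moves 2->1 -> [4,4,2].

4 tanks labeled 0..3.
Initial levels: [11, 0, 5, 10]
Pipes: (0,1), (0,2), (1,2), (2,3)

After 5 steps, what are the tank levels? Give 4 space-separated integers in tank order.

Answer: 6 6 8 6

Derivation:
Step 1: flows [0->1,0->2,2->1,3->2] -> levels [9 2 6 9]
Step 2: flows [0->1,0->2,2->1,3->2] -> levels [7 4 7 8]
Step 3: flows [0->1,0=2,2->1,3->2] -> levels [6 6 7 7]
Step 4: flows [0=1,2->0,2->1,2=3] -> levels [7 7 5 7]
Step 5: flows [0=1,0->2,1->2,3->2] -> levels [6 6 8 6]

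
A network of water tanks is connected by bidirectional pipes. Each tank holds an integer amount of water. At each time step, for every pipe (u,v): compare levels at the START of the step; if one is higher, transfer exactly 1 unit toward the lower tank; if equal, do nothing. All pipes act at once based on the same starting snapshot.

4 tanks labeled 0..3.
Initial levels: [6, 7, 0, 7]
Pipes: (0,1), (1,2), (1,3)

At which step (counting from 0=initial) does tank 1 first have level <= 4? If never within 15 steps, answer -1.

Answer: 5

Derivation:
Step 1: flows [1->0,1->2,1=3] -> levels [7 5 1 7]
Step 2: flows [0->1,1->2,3->1] -> levels [6 6 2 6]
Step 3: flows [0=1,1->2,1=3] -> levels [6 5 3 6]
Step 4: flows [0->1,1->2,3->1] -> levels [5 6 4 5]
Step 5: flows [1->0,1->2,1->3] -> levels [6 3 5 6]
Tank 1 first reaches <=4 at step 5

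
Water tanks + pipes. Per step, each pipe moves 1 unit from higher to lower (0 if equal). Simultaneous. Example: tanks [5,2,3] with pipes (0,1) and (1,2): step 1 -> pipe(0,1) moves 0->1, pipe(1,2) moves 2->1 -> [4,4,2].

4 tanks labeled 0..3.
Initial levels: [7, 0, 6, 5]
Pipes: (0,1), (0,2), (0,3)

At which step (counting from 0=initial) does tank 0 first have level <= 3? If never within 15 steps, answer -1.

Answer: 6

Derivation:
Step 1: flows [0->1,0->2,0->3] -> levels [4 1 7 6]
Step 2: flows [0->1,2->0,3->0] -> levels [5 2 6 5]
Step 3: flows [0->1,2->0,0=3] -> levels [5 3 5 5]
Step 4: flows [0->1,0=2,0=3] -> levels [4 4 5 5]
Step 5: flows [0=1,2->0,3->0] -> levels [6 4 4 4]
Step 6: flows [0->1,0->2,0->3] -> levels [3 5 5 5]
Tank 0 first reaches <=3 at step 6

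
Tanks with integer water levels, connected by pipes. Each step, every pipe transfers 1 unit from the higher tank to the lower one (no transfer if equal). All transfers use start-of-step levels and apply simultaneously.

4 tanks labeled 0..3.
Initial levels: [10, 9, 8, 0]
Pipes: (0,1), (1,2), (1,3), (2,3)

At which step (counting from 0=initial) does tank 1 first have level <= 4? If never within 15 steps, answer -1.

Answer: -1

Derivation:
Step 1: flows [0->1,1->2,1->3,2->3] -> levels [9 8 8 2]
Step 2: flows [0->1,1=2,1->3,2->3] -> levels [8 8 7 4]
Step 3: flows [0=1,1->2,1->3,2->3] -> levels [8 6 7 6]
Step 4: flows [0->1,2->1,1=3,2->3] -> levels [7 8 5 7]
Step 5: flows [1->0,1->2,1->3,3->2] -> levels [8 5 7 7]
Step 6: flows [0->1,2->1,3->1,2=3] -> levels [7 8 6 6]
Step 7: flows [1->0,1->2,1->3,2=3] -> levels [8 5 7 7]
  -> period-2 cycle (repeats step 5); tank 1 never drops to <=4
Tank 1 never reaches <=4 within 15 steps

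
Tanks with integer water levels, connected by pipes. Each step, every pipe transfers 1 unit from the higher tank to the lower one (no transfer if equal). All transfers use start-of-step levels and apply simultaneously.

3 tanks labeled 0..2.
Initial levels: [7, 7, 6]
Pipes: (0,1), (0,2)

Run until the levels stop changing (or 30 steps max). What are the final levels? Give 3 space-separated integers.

Answer: 8 6 6

Derivation:
Step 1: flows [0=1,0->2] -> levels [6 7 7]
Step 2: flows [1->0,2->0] -> levels [8 6 6]
Step 3: flows [0->1,0->2] -> levels [6 7 7]
  -> period-2 cycle: step 3 state = step 1 state; never stabilizes
  -> state at step 30: (30-1) mod 2 = 1, same as step 2 -> [8 6 6]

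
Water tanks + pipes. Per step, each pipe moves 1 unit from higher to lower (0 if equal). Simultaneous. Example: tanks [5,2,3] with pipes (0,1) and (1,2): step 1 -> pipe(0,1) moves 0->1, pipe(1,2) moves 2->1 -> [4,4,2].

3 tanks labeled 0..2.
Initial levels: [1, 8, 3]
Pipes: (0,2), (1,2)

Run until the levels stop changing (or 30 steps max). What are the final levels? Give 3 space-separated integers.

Answer: 4 4 4

Derivation:
Step 1: flows [2->0,1->2] -> levels [2 7 3]
Step 2: flows [2->0,1->2] -> levels [3 6 3]
Step 3: flows [0=2,1->2] -> levels [3 5 4]
Step 4: flows [2->0,1->2] -> levels [4 4 4]
Step 5: flows [0=2,1=2] -> levels [4 4 4]
  -> stable (no change)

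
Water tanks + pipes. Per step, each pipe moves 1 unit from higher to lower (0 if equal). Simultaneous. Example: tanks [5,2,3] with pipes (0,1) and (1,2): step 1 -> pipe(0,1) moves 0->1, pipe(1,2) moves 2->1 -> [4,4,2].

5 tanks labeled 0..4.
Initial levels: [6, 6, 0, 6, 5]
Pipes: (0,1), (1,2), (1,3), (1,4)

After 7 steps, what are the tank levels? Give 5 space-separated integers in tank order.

Answer: 6 2 3 6 6

Derivation:
Step 1: flows [0=1,1->2,1=3,1->4] -> levels [6 4 1 6 6]
Step 2: flows [0->1,1->2,3->1,4->1] -> levels [5 6 2 5 5]
Step 3: flows [1->0,1->2,1->3,1->4] -> levels [6 2 3 6 6]
Step 4: flows [0->1,2->1,3->1,4->1] -> levels [5 6 2 5 5]
  -> period-2 cycle: step 4 state = step 2 state
  -> state at step 7: (7-2) mod 2 = 1, same as step 3 -> [6 2 3 6 6]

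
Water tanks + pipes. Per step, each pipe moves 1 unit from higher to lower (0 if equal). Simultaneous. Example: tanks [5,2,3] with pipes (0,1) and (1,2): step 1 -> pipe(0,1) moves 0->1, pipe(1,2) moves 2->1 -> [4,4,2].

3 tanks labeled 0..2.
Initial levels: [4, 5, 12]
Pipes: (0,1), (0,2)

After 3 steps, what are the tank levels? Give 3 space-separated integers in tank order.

Answer: 6 6 9

Derivation:
Step 1: flows [1->0,2->0] -> levels [6 4 11]
Step 2: flows [0->1,2->0] -> levels [6 5 10]
Step 3: flows [0->1,2->0] -> levels [6 6 9]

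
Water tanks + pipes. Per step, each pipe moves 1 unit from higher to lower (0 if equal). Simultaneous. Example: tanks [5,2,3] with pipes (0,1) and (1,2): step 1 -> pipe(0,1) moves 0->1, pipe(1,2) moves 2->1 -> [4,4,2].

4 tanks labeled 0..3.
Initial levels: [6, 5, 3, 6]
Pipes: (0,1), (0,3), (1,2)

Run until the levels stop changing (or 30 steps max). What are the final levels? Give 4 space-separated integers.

Step 1: flows [0->1,0=3,1->2] -> levels [5 5 4 6]
Step 2: flows [0=1,3->0,1->2] -> levels [6 4 5 5]
Step 3: flows [0->1,0->3,2->1] -> levels [4 6 4 6]
Step 4: flows [1->0,3->0,1->2] -> levels [6 4 5 5]
  -> period-2 cycle: step 4 state = step 2 state; never stabilizes
  -> state at step 30: (30-2) mod 2 = 0, same as step 2 -> [6 4 5 5]

Answer: 6 4 5 5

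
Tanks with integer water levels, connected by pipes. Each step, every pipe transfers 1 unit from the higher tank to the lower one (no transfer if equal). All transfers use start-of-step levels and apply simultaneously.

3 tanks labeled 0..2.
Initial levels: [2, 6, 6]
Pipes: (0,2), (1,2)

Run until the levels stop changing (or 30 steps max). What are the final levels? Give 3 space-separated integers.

Answer: 4 4 6

Derivation:
Step 1: flows [2->0,1=2] -> levels [3 6 5]
Step 2: flows [2->0,1->2] -> levels [4 5 5]
Step 3: flows [2->0,1=2] -> levels [5 5 4]
Step 4: flows [0->2,1->2] -> levels [4 4 6]
Step 5: flows [2->0,2->1] -> levels [5 5 4]
  -> period-2 cycle: step 5 state = step 3 state; never stabilizes
  -> state at step 30: (30-3) mod 2 = 1, same as step 4 -> [4 4 6]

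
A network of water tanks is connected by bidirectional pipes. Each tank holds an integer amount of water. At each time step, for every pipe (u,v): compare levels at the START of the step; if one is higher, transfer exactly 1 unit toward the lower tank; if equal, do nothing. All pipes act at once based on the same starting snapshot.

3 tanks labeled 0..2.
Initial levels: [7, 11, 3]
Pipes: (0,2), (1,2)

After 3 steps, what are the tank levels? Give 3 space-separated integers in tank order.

Step 1: flows [0->2,1->2] -> levels [6 10 5]
Step 2: flows [0->2,1->2] -> levels [5 9 7]
Step 3: flows [2->0,1->2] -> levels [6 8 7]

Answer: 6 8 7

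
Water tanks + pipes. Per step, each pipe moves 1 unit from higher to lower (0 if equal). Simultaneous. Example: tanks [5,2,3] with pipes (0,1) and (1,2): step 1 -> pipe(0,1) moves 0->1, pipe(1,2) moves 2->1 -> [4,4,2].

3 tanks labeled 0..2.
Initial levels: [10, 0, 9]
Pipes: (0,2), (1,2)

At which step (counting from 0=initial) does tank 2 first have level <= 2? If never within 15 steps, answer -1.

Step 1: flows [0->2,2->1] -> levels [9 1 9]
Step 2: flows [0=2,2->1] -> levels [9 2 8]
Step 3: flows [0->2,2->1] -> levels [8 3 8]
Step 4: flows [0=2,2->1] -> levels [8 4 7]
Step 5: flows [0->2,2->1] -> levels [7 5 7]
Step 6: flows [0=2,2->1] -> levels [7 6 6]
Step 7: flows [0->2,1=2] -> levels [6 6 7]
Step 8: flows [2->0,2->1] -> levels [7 7 5]
Step 9: flows [0->2,1->2] -> levels [6 6 7]
  -> period-2 cycle (repeats step 7); tank 2 never drops to <=2
Tank 2 never reaches <=2 within 15 steps

Answer: -1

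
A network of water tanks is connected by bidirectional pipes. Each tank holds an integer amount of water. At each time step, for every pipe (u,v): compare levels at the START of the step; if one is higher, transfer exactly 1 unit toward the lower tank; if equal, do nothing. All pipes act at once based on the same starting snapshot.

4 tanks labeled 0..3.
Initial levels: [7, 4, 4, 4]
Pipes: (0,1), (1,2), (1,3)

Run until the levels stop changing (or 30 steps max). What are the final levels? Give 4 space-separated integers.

Step 1: flows [0->1,1=2,1=3] -> levels [6 5 4 4]
Step 2: flows [0->1,1->2,1->3] -> levels [5 4 5 5]
Step 3: flows [0->1,2->1,3->1] -> levels [4 7 4 4]
Step 4: flows [1->0,1->2,1->3] -> levels [5 4 5 5]
  -> period-2 cycle: step 4 state = step 2 state; never stabilizes
  -> state at step 30: (30-2) mod 2 = 0, same as step 2 -> [5 4 5 5]

Answer: 5 4 5 5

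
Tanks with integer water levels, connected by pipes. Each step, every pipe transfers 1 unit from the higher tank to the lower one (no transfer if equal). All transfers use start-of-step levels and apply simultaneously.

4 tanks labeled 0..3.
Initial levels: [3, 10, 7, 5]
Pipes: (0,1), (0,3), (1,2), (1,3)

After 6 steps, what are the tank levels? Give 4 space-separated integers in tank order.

Step 1: flows [1->0,3->0,1->2,1->3] -> levels [5 7 8 5]
Step 2: flows [1->0,0=3,2->1,1->3] -> levels [6 6 7 6]
Step 3: flows [0=1,0=3,2->1,1=3] -> levels [6 7 6 6]
Step 4: flows [1->0,0=3,1->2,1->3] -> levels [7 4 7 7]
Step 5: flows [0->1,0=3,2->1,3->1] -> levels [6 7 6 6]
  -> period-2 cycle: step 5 state = step 3 state
  -> state at step 6: (6-3) mod 2 = 1, same as step 4 -> [7 4 7 7]

Answer: 7 4 7 7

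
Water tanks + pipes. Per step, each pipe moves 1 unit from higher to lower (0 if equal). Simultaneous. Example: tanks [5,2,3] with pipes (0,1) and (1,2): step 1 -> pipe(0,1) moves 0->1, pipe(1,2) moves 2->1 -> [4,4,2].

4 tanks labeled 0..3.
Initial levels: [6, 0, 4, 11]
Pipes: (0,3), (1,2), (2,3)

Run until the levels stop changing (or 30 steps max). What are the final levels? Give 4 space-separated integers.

Step 1: flows [3->0,2->1,3->2] -> levels [7 1 4 9]
Step 2: flows [3->0,2->1,3->2] -> levels [8 2 4 7]
Step 3: flows [0->3,2->1,3->2] -> levels [7 3 4 7]
Step 4: flows [0=3,2->1,3->2] -> levels [7 4 4 6]
Step 5: flows [0->3,1=2,3->2] -> levels [6 4 5 6]
Step 6: flows [0=3,2->1,3->2] -> levels [6 5 5 5]
Step 7: flows [0->3,1=2,2=3] -> levels [5 5 5 6]
Step 8: flows [3->0,1=2,3->2] -> levels [6 5 6 4]
Step 9: flows [0->3,2->1,2->3] -> levels [5 6 4 6]
Step 10: flows [3->0,1->2,3->2] -> levels [6 5 6 4]
  -> period-2 cycle: step 10 state = step 8 state; never stabilizes
  -> state at step 30: (30-8) mod 2 = 0, same as step 8 -> [6 5 6 4]

Answer: 6 5 6 4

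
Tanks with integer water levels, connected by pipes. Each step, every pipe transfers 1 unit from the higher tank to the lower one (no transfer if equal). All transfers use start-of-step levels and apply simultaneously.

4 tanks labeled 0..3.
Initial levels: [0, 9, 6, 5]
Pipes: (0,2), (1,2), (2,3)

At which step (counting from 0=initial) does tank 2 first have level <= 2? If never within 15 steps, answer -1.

Step 1: flows [2->0,1->2,2->3] -> levels [1 8 5 6]
Step 2: flows [2->0,1->2,3->2] -> levels [2 7 6 5]
Step 3: flows [2->0,1->2,2->3] -> levels [3 6 5 6]
Step 4: flows [2->0,1->2,3->2] -> levels [4 5 6 5]
Step 5: flows [2->0,2->1,2->3] -> levels [5 6 3 6]
Step 6: flows [0->2,1->2,3->2] -> levels [4 5 6 5]
  -> period-2 cycle (repeats step 4); tank 2 never drops to <=2
Tank 2 never reaches <=2 within 15 steps

Answer: -1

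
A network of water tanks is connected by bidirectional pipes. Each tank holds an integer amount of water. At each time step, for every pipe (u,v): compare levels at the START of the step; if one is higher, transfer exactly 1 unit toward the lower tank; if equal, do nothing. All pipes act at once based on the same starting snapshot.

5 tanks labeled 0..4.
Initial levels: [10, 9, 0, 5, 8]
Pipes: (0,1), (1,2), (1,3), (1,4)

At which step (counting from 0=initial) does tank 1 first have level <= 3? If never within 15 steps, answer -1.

Answer: -1

Derivation:
Step 1: flows [0->1,1->2,1->3,1->4] -> levels [9 7 1 6 9]
Step 2: flows [0->1,1->2,1->3,4->1] -> levels [8 7 2 7 8]
Step 3: flows [0->1,1->2,1=3,4->1] -> levels [7 8 3 7 7]
Step 4: flows [1->0,1->2,1->3,1->4] -> levels [8 4 4 8 8]
Step 5: flows [0->1,1=2,3->1,4->1] -> levels [7 7 4 7 7]
Step 6: flows [0=1,1->2,1=3,1=4] -> levels [7 6 5 7 7]
Step 7: flows [0->1,1->2,3->1,4->1] -> levels [6 8 6 6 6]
Step 8: flows [1->0,1->2,1->3,1->4] -> levels [7 4 7 7 7]
Step 9: flows [0->1,2->1,3->1,4->1] -> levels [6 8 6 6 6]
  -> period-2 cycle (repeats step 7); tank 1 never drops to <=3
Tank 1 never reaches <=3 within 15 steps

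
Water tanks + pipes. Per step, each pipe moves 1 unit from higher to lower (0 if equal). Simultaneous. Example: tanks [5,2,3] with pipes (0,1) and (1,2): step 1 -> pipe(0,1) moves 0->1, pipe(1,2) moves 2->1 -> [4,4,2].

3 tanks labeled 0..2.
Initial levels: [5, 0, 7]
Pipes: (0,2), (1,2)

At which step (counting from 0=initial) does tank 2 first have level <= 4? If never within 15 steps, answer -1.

Step 1: flows [2->0,2->1] -> levels [6 1 5]
Step 2: flows [0->2,2->1] -> levels [5 2 5]
Step 3: flows [0=2,2->1] -> levels [5 3 4]
Tank 2 first reaches <=4 at step 3

Answer: 3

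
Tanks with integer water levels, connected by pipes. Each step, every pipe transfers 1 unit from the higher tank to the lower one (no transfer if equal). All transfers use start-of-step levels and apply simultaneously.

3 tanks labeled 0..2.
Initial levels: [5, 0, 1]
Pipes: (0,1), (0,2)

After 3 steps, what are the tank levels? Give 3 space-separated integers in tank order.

Step 1: flows [0->1,0->2] -> levels [3 1 2]
Step 2: flows [0->1,0->2] -> levels [1 2 3]
Step 3: flows [1->0,2->0] -> levels [3 1 2]

Answer: 3 1 2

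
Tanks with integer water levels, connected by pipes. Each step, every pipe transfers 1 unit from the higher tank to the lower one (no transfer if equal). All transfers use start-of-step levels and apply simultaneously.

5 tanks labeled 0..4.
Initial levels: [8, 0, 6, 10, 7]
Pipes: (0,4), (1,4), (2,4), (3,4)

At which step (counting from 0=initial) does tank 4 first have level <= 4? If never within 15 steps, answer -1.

Answer: 6

Derivation:
Step 1: flows [0->4,4->1,4->2,3->4] -> levels [7 1 7 9 7]
Step 2: flows [0=4,4->1,2=4,3->4] -> levels [7 2 7 8 7]
Step 3: flows [0=4,4->1,2=4,3->4] -> levels [7 3 7 7 7]
Step 4: flows [0=4,4->1,2=4,3=4] -> levels [7 4 7 7 6]
Step 5: flows [0->4,4->1,2->4,3->4] -> levels [6 5 6 6 8]
Step 6: flows [4->0,4->1,4->2,4->3] -> levels [7 6 7 7 4]
Tank 4 first reaches <=4 at step 6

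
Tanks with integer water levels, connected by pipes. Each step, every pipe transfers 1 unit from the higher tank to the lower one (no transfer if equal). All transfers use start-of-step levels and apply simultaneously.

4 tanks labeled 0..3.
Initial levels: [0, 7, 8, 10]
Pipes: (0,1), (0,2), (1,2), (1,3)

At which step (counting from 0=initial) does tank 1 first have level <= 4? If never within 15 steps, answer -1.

Step 1: flows [1->0,2->0,2->1,3->1] -> levels [2 8 6 9]
Step 2: flows [1->0,2->0,1->2,3->1] -> levels [4 7 6 8]
Step 3: flows [1->0,2->0,1->2,3->1] -> levels [6 6 6 7]
Step 4: flows [0=1,0=2,1=2,3->1] -> levels [6 7 6 6]
Step 5: flows [1->0,0=2,1->2,1->3] -> levels [7 4 7 7]
Tank 1 first reaches <=4 at step 5

Answer: 5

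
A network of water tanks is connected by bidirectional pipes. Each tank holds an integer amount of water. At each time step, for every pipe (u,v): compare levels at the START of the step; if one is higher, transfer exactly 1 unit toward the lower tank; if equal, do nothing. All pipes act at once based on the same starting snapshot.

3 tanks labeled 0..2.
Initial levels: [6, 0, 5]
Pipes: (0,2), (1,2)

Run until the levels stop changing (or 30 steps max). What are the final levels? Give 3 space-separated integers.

Answer: 4 4 3

Derivation:
Step 1: flows [0->2,2->1] -> levels [5 1 5]
Step 2: flows [0=2,2->1] -> levels [5 2 4]
Step 3: flows [0->2,2->1] -> levels [4 3 4]
Step 4: flows [0=2,2->1] -> levels [4 4 3]
Step 5: flows [0->2,1->2] -> levels [3 3 5]
Step 6: flows [2->0,2->1] -> levels [4 4 3]
  -> period-2 cycle: step 6 state = step 4 state; never stabilizes
  -> state at step 30: (30-4) mod 2 = 0, same as step 4 -> [4 4 3]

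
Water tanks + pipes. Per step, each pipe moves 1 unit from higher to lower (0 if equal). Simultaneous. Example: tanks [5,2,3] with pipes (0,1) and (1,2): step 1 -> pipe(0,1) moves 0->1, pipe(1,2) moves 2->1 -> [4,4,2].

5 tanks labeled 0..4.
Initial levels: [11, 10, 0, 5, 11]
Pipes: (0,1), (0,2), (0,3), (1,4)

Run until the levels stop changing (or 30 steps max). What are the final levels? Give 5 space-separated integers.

Step 1: flows [0->1,0->2,0->3,4->1] -> levels [8 12 1 6 10]
Step 2: flows [1->0,0->2,0->3,1->4] -> levels [7 10 2 7 11]
Step 3: flows [1->0,0->2,0=3,4->1] -> levels [7 10 3 7 10]
Step 4: flows [1->0,0->2,0=3,1=4] -> levels [7 9 4 7 10]
Step 5: flows [1->0,0->2,0=3,4->1] -> levels [7 9 5 7 9]
Step 6: flows [1->0,0->2,0=3,1=4] -> levels [7 8 6 7 9]
Step 7: flows [1->0,0->2,0=3,4->1] -> levels [7 8 7 7 8]
Step 8: flows [1->0,0=2,0=3,1=4] -> levels [8 7 7 7 8]
Step 9: flows [0->1,0->2,0->3,4->1] -> levels [5 9 8 8 7]
Step 10: flows [1->0,2->0,3->0,1->4] -> levels [8 7 7 7 8]
  -> period-2 cycle: step 10 state = step 8 state; never stabilizes
  -> state at step 30: (30-8) mod 2 = 0, same as step 8 -> [8 7 7 7 8]

Answer: 8 7 7 7 8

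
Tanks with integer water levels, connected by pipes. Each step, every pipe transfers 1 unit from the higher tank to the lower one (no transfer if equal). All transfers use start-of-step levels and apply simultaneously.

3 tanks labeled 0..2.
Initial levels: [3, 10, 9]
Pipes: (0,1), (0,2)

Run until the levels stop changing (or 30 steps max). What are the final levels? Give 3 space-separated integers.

Answer: 6 8 8

Derivation:
Step 1: flows [1->0,2->0] -> levels [5 9 8]
Step 2: flows [1->0,2->0] -> levels [7 8 7]
Step 3: flows [1->0,0=2] -> levels [8 7 7]
Step 4: flows [0->1,0->2] -> levels [6 8 8]
Step 5: flows [1->0,2->0] -> levels [8 7 7]
  -> period-2 cycle: step 5 state = step 3 state; never stabilizes
  -> state at step 30: (30-3) mod 2 = 1, same as step 4 -> [6 8 8]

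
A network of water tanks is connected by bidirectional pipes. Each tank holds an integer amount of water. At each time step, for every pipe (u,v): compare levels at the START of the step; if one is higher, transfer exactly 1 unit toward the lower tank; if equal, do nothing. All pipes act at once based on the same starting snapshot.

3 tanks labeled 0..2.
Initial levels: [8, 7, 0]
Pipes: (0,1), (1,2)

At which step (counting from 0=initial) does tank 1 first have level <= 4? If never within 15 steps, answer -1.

Answer: -1

Derivation:
Step 1: flows [0->1,1->2] -> levels [7 7 1]
Step 2: flows [0=1,1->2] -> levels [7 6 2]
Step 3: flows [0->1,1->2] -> levels [6 6 3]
Step 4: flows [0=1,1->2] -> levels [6 5 4]
Step 5: flows [0->1,1->2] -> levels [5 5 5]
Step 6: flows [0=1,1=2] -> levels [5 5 5]
  -> stable; tank 1 stays at 5 > 4
Tank 1 never reaches <=4 within 15 steps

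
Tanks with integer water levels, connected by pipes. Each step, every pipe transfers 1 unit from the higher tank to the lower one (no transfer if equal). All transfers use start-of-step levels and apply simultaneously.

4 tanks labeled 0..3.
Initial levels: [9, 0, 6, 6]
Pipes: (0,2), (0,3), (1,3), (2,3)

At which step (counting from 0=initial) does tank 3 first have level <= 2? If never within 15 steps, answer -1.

Step 1: flows [0->2,0->3,3->1,2=3] -> levels [7 1 7 6]
Step 2: flows [0=2,0->3,3->1,2->3] -> levels [6 2 6 7]
Step 3: flows [0=2,3->0,3->1,3->2] -> levels [7 3 7 4]
Step 4: flows [0=2,0->3,3->1,2->3] -> levels [6 4 6 5]
Step 5: flows [0=2,0->3,3->1,2->3] -> levels [5 5 5 6]
Step 6: flows [0=2,3->0,3->1,3->2] -> levels [6 6 6 3]
Step 7: flows [0=2,0->3,1->3,2->3] -> levels [5 5 5 6]
  -> period-2 cycle (repeats step 5); tank 3 never drops to <=2
Tank 3 never reaches <=2 within 15 steps

Answer: -1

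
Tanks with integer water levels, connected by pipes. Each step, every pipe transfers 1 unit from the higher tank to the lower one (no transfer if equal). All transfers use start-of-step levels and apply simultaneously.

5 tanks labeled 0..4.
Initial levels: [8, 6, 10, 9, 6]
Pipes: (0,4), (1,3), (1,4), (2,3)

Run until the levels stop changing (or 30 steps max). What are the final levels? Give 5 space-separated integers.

Answer: 8 9 9 7 6

Derivation:
Step 1: flows [0->4,3->1,1=4,2->3] -> levels [7 7 9 9 7]
Step 2: flows [0=4,3->1,1=4,2=3] -> levels [7 8 9 8 7]
Step 3: flows [0=4,1=3,1->4,2->3] -> levels [7 7 8 9 8]
Step 4: flows [4->0,3->1,4->1,3->2] -> levels [8 9 9 7 6]
Step 5: flows [0->4,1->3,1->4,2->3] -> levels [7 7 8 9 8]
  -> period-2 cycle: step 5 state = step 3 state; never stabilizes
  -> state at step 30: (30-3) mod 2 = 1, same as step 4 -> [8 9 9 7 6]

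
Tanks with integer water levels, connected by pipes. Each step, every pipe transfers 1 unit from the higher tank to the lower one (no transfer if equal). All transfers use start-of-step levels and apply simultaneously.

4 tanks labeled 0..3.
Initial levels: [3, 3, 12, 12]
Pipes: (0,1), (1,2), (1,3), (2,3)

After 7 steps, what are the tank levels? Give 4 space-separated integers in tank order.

Answer: 8 6 8 8

Derivation:
Step 1: flows [0=1,2->1,3->1,2=3] -> levels [3 5 11 11]
Step 2: flows [1->0,2->1,3->1,2=3] -> levels [4 6 10 10]
Step 3: flows [1->0,2->1,3->1,2=3] -> levels [5 7 9 9]
Step 4: flows [1->0,2->1,3->1,2=3] -> levels [6 8 8 8]
Step 5: flows [1->0,1=2,1=3,2=3] -> levels [7 7 8 8]
Step 6: flows [0=1,2->1,3->1,2=3] -> levels [7 9 7 7]
Step 7: flows [1->0,1->2,1->3,2=3] -> levels [8 6 8 8]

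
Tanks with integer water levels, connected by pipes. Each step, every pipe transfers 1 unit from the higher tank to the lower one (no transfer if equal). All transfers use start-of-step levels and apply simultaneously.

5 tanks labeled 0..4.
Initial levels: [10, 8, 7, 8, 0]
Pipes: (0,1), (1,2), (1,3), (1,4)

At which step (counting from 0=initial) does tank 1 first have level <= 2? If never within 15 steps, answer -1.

Step 1: flows [0->1,1->2,1=3,1->4] -> levels [9 7 8 8 1]
Step 2: flows [0->1,2->1,3->1,1->4] -> levels [8 9 7 7 2]
Step 3: flows [1->0,1->2,1->3,1->4] -> levels [9 5 8 8 3]
Step 4: flows [0->1,2->1,3->1,1->4] -> levels [8 7 7 7 4]
Step 5: flows [0->1,1=2,1=3,1->4] -> levels [7 7 7 7 5]
Step 6: flows [0=1,1=2,1=3,1->4] -> levels [7 6 7 7 6]
Step 7: flows [0->1,2->1,3->1,1=4] -> levels [6 9 6 6 6]
Step 8: flows [1->0,1->2,1->3,1->4] -> levels [7 5 7 7 7]
Step 9: flows [0->1,2->1,3->1,4->1] -> levels [6 9 6 6 6]
  -> period-2 cycle (repeats step 7); tank 1 never drops to <=2
Tank 1 never reaches <=2 within 15 steps

Answer: -1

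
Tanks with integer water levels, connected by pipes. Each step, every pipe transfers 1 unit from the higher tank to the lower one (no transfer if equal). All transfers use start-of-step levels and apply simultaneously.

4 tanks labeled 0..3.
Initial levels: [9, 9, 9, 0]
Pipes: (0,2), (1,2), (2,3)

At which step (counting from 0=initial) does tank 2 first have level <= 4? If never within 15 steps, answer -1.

Step 1: flows [0=2,1=2,2->3] -> levels [9 9 8 1]
Step 2: flows [0->2,1->2,2->3] -> levels [8 8 9 2]
Step 3: flows [2->0,2->1,2->3] -> levels [9 9 6 3]
Step 4: flows [0->2,1->2,2->3] -> levels [8 8 7 4]
Step 5: flows [0->2,1->2,2->3] -> levels [7 7 8 5]
Step 6: flows [2->0,2->1,2->3] -> levels [8 8 5 6]
Step 7: flows [0->2,1->2,3->2] -> levels [7 7 8 5]
  -> period-2 cycle (repeats step 5); tank 2 never drops to <=4
Tank 2 never reaches <=4 within 15 steps

Answer: -1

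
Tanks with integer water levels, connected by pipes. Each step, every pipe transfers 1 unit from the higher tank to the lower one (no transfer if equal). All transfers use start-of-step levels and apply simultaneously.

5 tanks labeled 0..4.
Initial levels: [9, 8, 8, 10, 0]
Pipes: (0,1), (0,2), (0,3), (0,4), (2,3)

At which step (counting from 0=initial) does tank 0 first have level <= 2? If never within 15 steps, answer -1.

Answer: -1

Derivation:
Step 1: flows [0->1,0->2,3->0,0->4,3->2] -> levels [7 9 10 8 1]
Step 2: flows [1->0,2->0,3->0,0->4,2->3] -> levels [9 8 8 8 2]
Step 3: flows [0->1,0->2,0->3,0->4,2=3] -> levels [5 9 9 9 3]
Step 4: flows [1->0,2->0,3->0,0->4,2=3] -> levels [7 8 8 8 4]
Step 5: flows [1->0,2->0,3->0,0->4,2=3] -> levels [9 7 7 7 5]
Step 6: flows [0->1,0->2,0->3,0->4,2=3] -> levels [5 8 8 8 6]
Step 7: flows [1->0,2->0,3->0,4->0,2=3] -> levels [9 7 7 7 5]
  -> period-2 cycle (repeats step 5); tank 0 never drops to <=2
Tank 0 never reaches <=2 within 15 steps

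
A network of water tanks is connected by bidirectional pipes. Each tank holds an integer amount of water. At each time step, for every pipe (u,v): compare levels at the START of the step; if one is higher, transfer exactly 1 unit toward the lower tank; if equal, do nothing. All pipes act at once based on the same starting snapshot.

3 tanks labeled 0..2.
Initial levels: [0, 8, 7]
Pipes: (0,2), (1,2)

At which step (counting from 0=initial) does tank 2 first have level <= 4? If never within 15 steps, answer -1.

Step 1: flows [2->0,1->2] -> levels [1 7 7]
Step 2: flows [2->0,1=2] -> levels [2 7 6]
Step 3: flows [2->0,1->2] -> levels [3 6 6]
Step 4: flows [2->0,1=2] -> levels [4 6 5]
Step 5: flows [2->0,1->2] -> levels [5 5 5]
Step 6: flows [0=2,1=2] -> levels [5 5 5]
  -> stable; tank 2 stays at 5 > 4
Tank 2 never reaches <=4 within 15 steps

Answer: -1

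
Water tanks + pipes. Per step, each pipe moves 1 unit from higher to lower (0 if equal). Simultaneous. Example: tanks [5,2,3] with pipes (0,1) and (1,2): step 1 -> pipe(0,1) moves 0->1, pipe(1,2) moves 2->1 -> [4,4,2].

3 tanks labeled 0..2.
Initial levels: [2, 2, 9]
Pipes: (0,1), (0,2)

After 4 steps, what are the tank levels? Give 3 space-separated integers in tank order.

Step 1: flows [0=1,2->0] -> levels [3 2 8]
Step 2: flows [0->1,2->0] -> levels [3 3 7]
Step 3: flows [0=1,2->0] -> levels [4 3 6]
Step 4: flows [0->1,2->0] -> levels [4 4 5]

Answer: 4 4 5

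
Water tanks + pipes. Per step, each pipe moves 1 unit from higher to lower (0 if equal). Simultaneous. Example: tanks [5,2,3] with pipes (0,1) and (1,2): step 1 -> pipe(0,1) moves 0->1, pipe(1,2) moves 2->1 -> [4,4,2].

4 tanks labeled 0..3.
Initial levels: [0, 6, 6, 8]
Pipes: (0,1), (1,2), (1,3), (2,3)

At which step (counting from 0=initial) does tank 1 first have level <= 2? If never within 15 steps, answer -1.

Step 1: flows [1->0,1=2,3->1,3->2] -> levels [1 6 7 6]
Step 2: flows [1->0,2->1,1=3,2->3] -> levels [2 6 5 7]
Step 3: flows [1->0,1->2,3->1,3->2] -> levels [3 5 7 5]
Step 4: flows [1->0,2->1,1=3,2->3] -> levels [4 5 5 6]
Step 5: flows [1->0,1=2,3->1,3->2] -> levels [5 5 6 4]
Step 6: flows [0=1,2->1,1->3,2->3] -> levels [5 5 4 6]
Step 7: flows [0=1,1->2,3->1,3->2] -> levels [5 5 6 4]
  -> period-2 cycle (repeats step 5); tank 1 never drops to <=2
Tank 1 never reaches <=2 within 15 steps

Answer: -1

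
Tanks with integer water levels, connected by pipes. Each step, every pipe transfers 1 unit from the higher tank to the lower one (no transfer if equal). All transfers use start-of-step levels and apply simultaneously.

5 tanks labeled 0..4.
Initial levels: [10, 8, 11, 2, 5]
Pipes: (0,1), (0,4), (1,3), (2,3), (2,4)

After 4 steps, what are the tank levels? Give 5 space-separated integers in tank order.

Answer: 6 8 8 6 8

Derivation:
Step 1: flows [0->1,0->4,1->3,2->3,2->4] -> levels [8 8 9 4 7]
Step 2: flows [0=1,0->4,1->3,2->3,2->4] -> levels [7 7 7 6 9]
Step 3: flows [0=1,4->0,1->3,2->3,4->2] -> levels [8 6 7 8 7]
Step 4: flows [0->1,0->4,3->1,3->2,2=4] -> levels [6 8 8 6 8]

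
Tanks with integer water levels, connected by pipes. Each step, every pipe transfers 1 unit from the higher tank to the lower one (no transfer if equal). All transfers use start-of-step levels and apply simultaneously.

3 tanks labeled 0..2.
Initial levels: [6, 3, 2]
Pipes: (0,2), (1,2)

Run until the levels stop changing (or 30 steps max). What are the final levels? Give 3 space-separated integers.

Step 1: flows [0->2,1->2] -> levels [5 2 4]
Step 2: flows [0->2,2->1] -> levels [4 3 4]
Step 3: flows [0=2,2->1] -> levels [4 4 3]
Step 4: flows [0->2,1->2] -> levels [3 3 5]
Step 5: flows [2->0,2->1] -> levels [4 4 3]
  -> period-2 cycle: step 5 state = step 3 state; never stabilizes
  -> state at step 30: (30-3) mod 2 = 1, same as step 4 -> [3 3 5]

Answer: 3 3 5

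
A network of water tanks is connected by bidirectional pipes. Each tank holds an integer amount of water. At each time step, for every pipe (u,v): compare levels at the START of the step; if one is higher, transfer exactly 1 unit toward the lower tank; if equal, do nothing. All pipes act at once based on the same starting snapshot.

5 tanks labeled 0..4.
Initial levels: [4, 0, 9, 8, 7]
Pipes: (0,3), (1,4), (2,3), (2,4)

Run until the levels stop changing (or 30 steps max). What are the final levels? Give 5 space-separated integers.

Answer: 7 6 6 5 4

Derivation:
Step 1: flows [3->0,4->1,2->3,2->4] -> levels [5 1 7 8 7]
Step 2: flows [3->0,4->1,3->2,2=4] -> levels [6 2 8 6 6]
Step 3: flows [0=3,4->1,2->3,2->4] -> levels [6 3 6 7 6]
Step 4: flows [3->0,4->1,3->2,2=4] -> levels [7 4 7 5 5]
Step 5: flows [0->3,4->1,2->3,2->4] -> levels [6 5 5 7 5]
Step 6: flows [3->0,1=4,3->2,2=4] -> levels [7 5 6 5 5]
Step 7: flows [0->3,1=4,2->3,2->4] -> levels [6 5 4 7 6]
Step 8: flows [3->0,4->1,3->2,4->2] -> levels [7 6 6 5 4]
Step 9: flows [0->3,1->4,2->3,2->4] -> levels [6 5 4 7 6]
  -> period-2 cycle: step 9 state = step 7 state; never stabilizes
  -> state at step 30: (30-7) mod 2 = 1, same as step 8 -> [7 6 6 5 4]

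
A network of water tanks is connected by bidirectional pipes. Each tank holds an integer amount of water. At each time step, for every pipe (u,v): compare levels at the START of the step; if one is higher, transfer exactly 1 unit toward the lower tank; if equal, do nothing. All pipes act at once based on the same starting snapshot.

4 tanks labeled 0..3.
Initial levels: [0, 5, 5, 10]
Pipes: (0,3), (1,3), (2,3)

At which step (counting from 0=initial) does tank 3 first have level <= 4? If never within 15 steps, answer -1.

Answer: 2

Derivation:
Step 1: flows [3->0,3->1,3->2] -> levels [1 6 6 7]
Step 2: flows [3->0,3->1,3->2] -> levels [2 7 7 4]
Tank 3 first reaches <=4 at step 2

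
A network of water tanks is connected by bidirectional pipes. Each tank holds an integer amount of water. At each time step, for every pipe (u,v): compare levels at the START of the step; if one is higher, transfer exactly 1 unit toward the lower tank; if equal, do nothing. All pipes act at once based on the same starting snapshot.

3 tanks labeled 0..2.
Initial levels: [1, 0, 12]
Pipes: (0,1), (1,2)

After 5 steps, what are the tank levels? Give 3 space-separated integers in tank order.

Answer: 3 3 7

Derivation:
Step 1: flows [0->1,2->1] -> levels [0 2 11]
Step 2: flows [1->0,2->1] -> levels [1 2 10]
Step 3: flows [1->0,2->1] -> levels [2 2 9]
Step 4: flows [0=1,2->1] -> levels [2 3 8]
Step 5: flows [1->0,2->1] -> levels [3 3 7]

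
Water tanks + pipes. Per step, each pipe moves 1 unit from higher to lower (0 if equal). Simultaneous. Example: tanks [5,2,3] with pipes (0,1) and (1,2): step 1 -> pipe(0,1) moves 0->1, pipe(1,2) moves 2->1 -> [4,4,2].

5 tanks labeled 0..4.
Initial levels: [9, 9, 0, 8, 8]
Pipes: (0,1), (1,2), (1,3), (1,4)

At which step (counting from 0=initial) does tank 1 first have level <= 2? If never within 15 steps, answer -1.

Answer: -1

Derivation:
Step 1: flows [0=1,1->2,1->3,1->4] -> levels [9 6 1 9 9]
Step 2: flows [0->1,1->2,3->1,4->1] -> levels [8 8 2 8 8]
Step 3: flows [0=1,1->2,1=3,1=4] -> levels [8 7 3 8 8]
Step 4: flows [0->1,1->2,3->1,4->1] -> levels [7 9 4 7 7]
Step 5: flows [1->0,1->2,1->3,1->4] -> levels [8 5 5 8 8]
Step 6: flows [0->1,1=2,3->1,4->1] -> levels [7 8 5 7 7]
Step 7: flows [1->0,1->2,1->3,1->4] -> levels [8 4 6 8 8]
Step 8: flows [0->1,2->1,3->1,4->1] -> levels [7 8 5 7 7]
  -> period-2 cycle (repeats step 6); tank 1 never drops to <=2
Tank 1 never reaches <=2 within 15 steps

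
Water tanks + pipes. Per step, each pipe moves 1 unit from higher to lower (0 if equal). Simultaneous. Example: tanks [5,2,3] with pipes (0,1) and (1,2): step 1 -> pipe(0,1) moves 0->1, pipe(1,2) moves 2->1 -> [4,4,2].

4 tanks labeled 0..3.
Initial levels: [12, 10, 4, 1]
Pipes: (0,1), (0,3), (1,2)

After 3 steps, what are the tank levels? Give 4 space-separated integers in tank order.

Answer: 8 8 7 4

Derivation:
Step 1: flows [0->1,0->3,1->2] -> levels [10 10 5 2]
Step 2: flows [0=1,0->3,1->2] -> levels [9 9 6 3]
Step 3: flows [0=1,0->3,1->2] -> levels [8 8 7 4]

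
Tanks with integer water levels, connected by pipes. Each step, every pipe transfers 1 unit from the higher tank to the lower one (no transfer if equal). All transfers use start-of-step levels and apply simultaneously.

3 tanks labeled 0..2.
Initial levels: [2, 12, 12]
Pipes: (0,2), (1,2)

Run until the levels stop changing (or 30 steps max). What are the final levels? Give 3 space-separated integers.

Step 1: flows [2->0,1=2] -> levels [3 12 11]
Step 2: flows [2->0,1->2] -> levels [4 11 11]
Step 3: flows [2->0,1=2] -> levels [5 11 10]
Step 4: flows [2->0,1->2] -> levels [6 10 10]
Step 5: flows [2->0,1=2] -> levels [7 10 9]
Step 6: flows [2->0,1->2] -> levels [8 9 9]
Step 7: flows [2->0,1=2] -> levels [9 9 8]
Step 8: flows [0->2,1->2] -> levels [8 8 10]
Step 9: flows [2->0,2->1] -> levels [9 9 8]
  -> period-2 cycle: step 9 state = step 7 state; never stabilizes
  -> state at step 30: (30-7) mod 2 = 1, same as step 8 -> [8 8 10]

Answer: 8 8 10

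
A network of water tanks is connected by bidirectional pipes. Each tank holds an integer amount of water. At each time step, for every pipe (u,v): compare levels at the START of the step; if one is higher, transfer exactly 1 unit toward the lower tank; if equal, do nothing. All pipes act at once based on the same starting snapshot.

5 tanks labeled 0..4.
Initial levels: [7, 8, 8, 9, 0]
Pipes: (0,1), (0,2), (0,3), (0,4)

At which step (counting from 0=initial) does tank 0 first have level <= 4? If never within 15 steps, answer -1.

Step 1: flows [1->0,2->0,3->0,0->4] -> levels [9 7 7 8 1]
Step 2: flows [0->1,0->2,0->3,0->4] -> levels [5 8 8 9 2]
Step 3: flows [1->0,2->0,3->0,0->4] -> levels [7 7 7 8 3]
Step 4: flows [0=1,0=2,3->0,0->4] -> levels [7 7 7 7 4]
Step 5: flows [0=1,0=2,0=3,0->4] -> levels [6 7 7 7 5]
Step 6: flows [1->0,2->0,3->0,0->4] -> levels [8 6 6 6 6]
Step 7: flows [0->1,0->2,0->3,0->4] -> levels [4 7 7 7 7]
Tank 0 first reaches <=4 at step 7

Answer: 7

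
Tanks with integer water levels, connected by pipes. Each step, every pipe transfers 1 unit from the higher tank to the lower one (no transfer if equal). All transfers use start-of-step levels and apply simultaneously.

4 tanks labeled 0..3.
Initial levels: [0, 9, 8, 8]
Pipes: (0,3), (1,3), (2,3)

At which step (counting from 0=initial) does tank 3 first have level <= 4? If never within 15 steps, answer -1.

Step 1: flows [3->0,1->3,2=3] -> levels [1 8 8 8]
Step 2: flows [3->0,1=3,2=3] -> levels [2 8 8 7]
Step 3: flows [3->0,1->3,2->3] -> levels [3 7 7 8]
Step 4: flows [3->0,3->1,3->2] -> levels [4 8 8 5]
Step 5: flows [3->0,1->3,2->3] -> levels [5 7 7 6]
Step 6: flows [3->0,1->3,2->3] -> levels [6 6 6 7]
Step 7: flows [3->0,3->1,3->2] -> levels [7 7 7 4]
Tank 3 first reaches <=4 at step 7

Answer: 7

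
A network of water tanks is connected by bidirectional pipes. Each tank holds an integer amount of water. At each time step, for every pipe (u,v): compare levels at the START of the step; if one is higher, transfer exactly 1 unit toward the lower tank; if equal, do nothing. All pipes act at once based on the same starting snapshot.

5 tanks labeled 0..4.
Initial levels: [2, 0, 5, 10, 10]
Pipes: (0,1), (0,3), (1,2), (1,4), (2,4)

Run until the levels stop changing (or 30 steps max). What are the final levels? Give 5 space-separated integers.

Step 1: flows [0->1,3->0,2->1,4->1,4->2] -> levels [2 3 5 9 8]
Step 2: flows [1->0,3->0,2->1,4->1,4->2] -> levels [4 4 5 8 6]
Step 3: flows [0=1,3->0,2->1,4->1,4->2] -> levels [5 6 5 7 4]
Step 4: flows [1->0,3->0,1->2,1->4,2->4] -> levels [7 3 5 6 6]
Step 5: flows [0->1,0->3,2->1,4->1,4->2] -> levels [5 6 5 7 4]
  -> period-2 cycle: step 5 state = step 3 state; never stabilizes
  -> state at step 30: (30-3) mod 2 = 1, same as step 4 -> [7 3 5 6 6]

Answer: 7 3 5 6 6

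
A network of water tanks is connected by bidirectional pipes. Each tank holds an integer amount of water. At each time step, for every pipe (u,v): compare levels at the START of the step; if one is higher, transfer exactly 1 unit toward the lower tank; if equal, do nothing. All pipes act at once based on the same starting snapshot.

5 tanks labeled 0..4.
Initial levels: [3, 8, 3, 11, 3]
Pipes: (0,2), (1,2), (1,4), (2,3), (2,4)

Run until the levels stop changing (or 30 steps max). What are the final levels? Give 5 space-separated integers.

Step 1: flows [0=2,1->2,1->4,3->2,2=4] -> levels [3 6 5 10 4]
Step 2: flows [2->0,1->2,1->4,3->2,2->4] -> levels [4 4 5 9 6]
Step 3: flows [2->0,2->1,4->1,3->2,4->2] -> levels [5 6 5 8 4]
Step 4: flows [0=2,1->2,1->4,3->2,2->4] -> levels [5 4 6 7 6]
Step 5: flows [2->0,2->1,4->1,3->2,2=4] -> levels [6 6 5 6 5]
Step 6: flows [0->2,1->2,1->4,3->2,2=4] -> levels [5 4 8 5 6]
Step 7: flows [2->0,2->1,4->1,2->3,2->4] -> levels [6 6 4 6 6]
Step 8: flows [0->2,1->2,1=4,3->2,4->2] -> levels [5 5 8 5 5]
Step 9: flows [2->0,2->1,1=4,2->3,2->4] -> levels [6 6 4 6 6]
  -> period-2 cycle: step 9 state = step 7 state; never stabilizes
  -> state at step 30: (30-7) mod 2 = 1, same as step 8 -> [5 5 8 5 5]

Answer: 5 5 8 5 5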